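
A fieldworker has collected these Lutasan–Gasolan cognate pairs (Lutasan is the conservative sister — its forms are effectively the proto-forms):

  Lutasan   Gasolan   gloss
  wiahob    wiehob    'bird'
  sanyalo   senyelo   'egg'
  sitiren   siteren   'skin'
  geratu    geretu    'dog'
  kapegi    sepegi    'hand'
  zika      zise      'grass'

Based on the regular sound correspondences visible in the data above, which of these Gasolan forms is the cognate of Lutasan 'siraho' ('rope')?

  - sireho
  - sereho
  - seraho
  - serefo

sereho

sitiren ~ siteren — Lutasan i corresponds to Gasolan e after a consonant, before r.
sanyalo ~ senyelo, geratu ~ geretu — Lutasan a corresponds to Gasolan e after a consonant, before a consonant other than r, m, n, p, b, f, v.
Applying these to Lutasan 'siraho':
  siraho → seraho   (i→e after a consonant, before r)
  seraho → sereho   (a→e after a consonant, before a consonant other than r, m, n, p, b, f, v)
So the Gasolan cognate is 'sereho'.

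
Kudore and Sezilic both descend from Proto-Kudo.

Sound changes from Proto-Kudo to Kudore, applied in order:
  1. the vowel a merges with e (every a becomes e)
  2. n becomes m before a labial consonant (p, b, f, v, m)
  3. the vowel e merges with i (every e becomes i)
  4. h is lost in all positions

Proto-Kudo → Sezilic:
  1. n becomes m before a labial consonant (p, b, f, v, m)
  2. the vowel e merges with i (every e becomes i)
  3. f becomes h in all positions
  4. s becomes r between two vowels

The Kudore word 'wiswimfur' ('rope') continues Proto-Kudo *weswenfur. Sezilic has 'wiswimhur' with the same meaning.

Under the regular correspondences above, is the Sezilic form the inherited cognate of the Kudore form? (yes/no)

yes

Derive the expected Sezilic reflex of *weswenfur:
Sezilic: *weswenfur
  weswenfur → weswemfur   [nasal place assimilation]
  weswemfur → wiswimfur   [vowel merger]
  wiswimfur → wiswimhur   [unconditioned shift]
  wiswimhur (rule 4 does not apply)
  giving Sezilic wiswimhur.
Sezilic 'wiswimhur' matches the regular reflex exactly, so the pair is cognate.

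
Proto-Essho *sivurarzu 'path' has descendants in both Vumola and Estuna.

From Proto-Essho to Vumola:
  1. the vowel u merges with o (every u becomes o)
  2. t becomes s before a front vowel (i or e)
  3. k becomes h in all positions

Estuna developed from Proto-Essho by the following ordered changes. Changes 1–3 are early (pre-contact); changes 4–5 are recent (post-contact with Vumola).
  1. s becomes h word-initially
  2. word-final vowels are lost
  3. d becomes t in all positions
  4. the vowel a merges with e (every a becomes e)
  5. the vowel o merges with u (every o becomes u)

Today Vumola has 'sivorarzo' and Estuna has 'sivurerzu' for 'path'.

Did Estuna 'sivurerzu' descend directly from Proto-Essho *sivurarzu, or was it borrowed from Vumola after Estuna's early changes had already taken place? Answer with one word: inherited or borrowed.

borrowed

If inherited, *sivurarzu would pass through all of Estuna's changes:
Estuna: *sivurarzu > hivurarzu > hivurarz > hivurerz  (by debuccalisation, apocope, vowel merger)
If borrowed from Vumola 'sivorarzo' after the early changes, it would undergo only the recent ones:
  rule 4 (vowel merger): sivorarzo → sivorerzo
  rule 5 (vowel merger): sivorerzo → sivurerzu
  ⇒ as a loan: sivurerzu
Estuna 'sivurerzu' matches the loan outcome 'sivurerzu', not the inherited 'hivurerz' — it skipped the early Estuna changes, so it was borrowed from Vumola.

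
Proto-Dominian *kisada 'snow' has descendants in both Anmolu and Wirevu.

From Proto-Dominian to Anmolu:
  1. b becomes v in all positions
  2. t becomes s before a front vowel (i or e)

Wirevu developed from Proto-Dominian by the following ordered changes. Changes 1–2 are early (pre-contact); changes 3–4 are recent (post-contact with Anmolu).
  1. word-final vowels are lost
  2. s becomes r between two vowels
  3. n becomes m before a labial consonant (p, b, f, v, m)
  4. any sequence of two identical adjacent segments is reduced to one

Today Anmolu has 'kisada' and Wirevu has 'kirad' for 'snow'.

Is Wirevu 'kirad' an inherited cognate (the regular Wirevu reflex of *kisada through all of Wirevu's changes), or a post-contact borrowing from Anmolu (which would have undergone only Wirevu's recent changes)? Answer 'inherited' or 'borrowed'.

inherited

If inherited, *kisada would pass through all of Wirevu's changes:
Wirevu: *kisada > kisad > kirad  (by apocope, rhotacism)
If borrowed from Anmolu 'kisada' after the early changes, it would undergo only the recent ones:
  rule 3 (nasal place assimilation): no change (kisada)
  rule 4 (degemination): no change (kisada)
  ⇒ as a loan: kisada
Wirevu 'kirad' matches the inherited outcome exactly, so it is an inherited cognate, not a loan.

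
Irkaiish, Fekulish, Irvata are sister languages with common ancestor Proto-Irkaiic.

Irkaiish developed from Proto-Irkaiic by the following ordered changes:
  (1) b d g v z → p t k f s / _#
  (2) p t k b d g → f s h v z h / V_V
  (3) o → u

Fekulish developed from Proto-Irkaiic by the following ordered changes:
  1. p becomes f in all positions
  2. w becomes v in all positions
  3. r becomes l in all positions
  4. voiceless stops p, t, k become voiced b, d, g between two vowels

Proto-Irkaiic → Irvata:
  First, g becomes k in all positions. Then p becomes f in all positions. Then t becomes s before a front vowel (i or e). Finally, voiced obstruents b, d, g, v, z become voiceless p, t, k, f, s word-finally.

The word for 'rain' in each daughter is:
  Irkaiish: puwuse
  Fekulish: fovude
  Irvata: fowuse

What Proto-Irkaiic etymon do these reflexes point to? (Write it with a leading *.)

*powute

Position 2: Irkaiish has u, Fekulish has o, Irvata has o. Fekulish preserves o here (none of its changes turn any other segment into o), so the proto-segment is *o.
Position 1: Irkaiish has p, Fekulish has f, Irvata has f. Taking the neighbouring segments as reconstructed: Irkaiish p can only go back to *p; Fekulish f could go back to *p or *f; Irvata f could go back to *p or *f — the one source consistent with every daughter is *p.
Verify the candidate proto-form against each daughter:
Irkaiish: *powute > powuse > puwuse  (by intervocalic lenition, vowel merger)
Fekulish: *powute
  powute → fowute   [unconditioned shift]
  fowute → fovute   [unconditioned shift]
  fovute (rule 3 does not apply)
  fovute → fovude   [intervocalic voicing]
  giving Fekulish fovude.
Irvata: *powute > fowute > fowuse  (by unconditioned shift, palatalisation)
No other proto-form is consistent with every reflex, so the reconstruction is *powute.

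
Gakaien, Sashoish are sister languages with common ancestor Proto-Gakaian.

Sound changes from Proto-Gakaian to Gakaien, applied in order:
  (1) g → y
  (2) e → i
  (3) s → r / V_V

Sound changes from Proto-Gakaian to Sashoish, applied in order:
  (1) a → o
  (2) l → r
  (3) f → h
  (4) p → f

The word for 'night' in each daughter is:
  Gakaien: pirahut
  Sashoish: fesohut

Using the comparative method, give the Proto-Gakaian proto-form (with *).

Position 4: Gakaien has a, Sashoish has o. Gakaien preserves a here (none of its changes turn any other segment into a), so the proto-segment is *a.
Position 2: Gakaien has i, Sashoish has e. Sashoish preserves e here (none of its changes turn any other segment into e), so the proto-segment is *e.
Verify the candidate proto-form against each daughter:
Gakaien: *pesahut
  pesahut (rule 1 does not apply)
  pesahut → pisahut   [vowel merger]
  pisahut → pirahut   [rhotacism]
  giving Gakaien pirahut.
Sashoish: start from *pesahut.
  rule 1 (vowel merger): pesahut → pesohut
  rule 2: no change — pesohut
  rule 3: no change — pesohut
  rule 4 (unconditioned shift): pesohut → fesohut
  ⇒ Sashoish fesohut
Only *pesahut yields all of Gakaien pirahut, Sashoish fesohut.

*pesahut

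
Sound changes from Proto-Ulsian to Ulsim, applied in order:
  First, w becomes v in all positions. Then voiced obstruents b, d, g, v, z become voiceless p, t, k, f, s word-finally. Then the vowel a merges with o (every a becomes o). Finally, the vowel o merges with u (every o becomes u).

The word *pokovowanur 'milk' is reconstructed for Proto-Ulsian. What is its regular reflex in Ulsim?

pukuvuvunur

Ulsim: *pokovowanur
  pokovowanur → pokovovanur   [unconditioned shift]
  pokovovanur (rule 2 does not apply)
  pokovovanur → pokovovonur   [vowel merger]
  pokovovonur → pukuvuvunur   [vowel merger]
  giving Ulsim pukuvuvunur.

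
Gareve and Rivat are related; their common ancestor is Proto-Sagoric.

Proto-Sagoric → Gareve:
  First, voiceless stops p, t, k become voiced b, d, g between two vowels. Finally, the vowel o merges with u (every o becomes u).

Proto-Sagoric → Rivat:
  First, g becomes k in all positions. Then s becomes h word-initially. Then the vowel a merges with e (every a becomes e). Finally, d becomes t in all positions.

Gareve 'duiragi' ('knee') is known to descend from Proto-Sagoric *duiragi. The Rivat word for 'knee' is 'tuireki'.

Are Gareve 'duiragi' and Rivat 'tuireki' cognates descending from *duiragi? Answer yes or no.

Derive the expected Rivat reflex of *duiragi:
Rivat: *duiragi
  duiragi → duiraki   [unconditioned shift]
  duiraki (rule 2 does not apply)
  duiraki → duireki   [vowel merger]
  duireki → tuireki   [unconditioned shift]
  giving Rivat tuireki.
Rivat 'tuireki' matches the regular reflex exactly, so the pair is cognate.

yes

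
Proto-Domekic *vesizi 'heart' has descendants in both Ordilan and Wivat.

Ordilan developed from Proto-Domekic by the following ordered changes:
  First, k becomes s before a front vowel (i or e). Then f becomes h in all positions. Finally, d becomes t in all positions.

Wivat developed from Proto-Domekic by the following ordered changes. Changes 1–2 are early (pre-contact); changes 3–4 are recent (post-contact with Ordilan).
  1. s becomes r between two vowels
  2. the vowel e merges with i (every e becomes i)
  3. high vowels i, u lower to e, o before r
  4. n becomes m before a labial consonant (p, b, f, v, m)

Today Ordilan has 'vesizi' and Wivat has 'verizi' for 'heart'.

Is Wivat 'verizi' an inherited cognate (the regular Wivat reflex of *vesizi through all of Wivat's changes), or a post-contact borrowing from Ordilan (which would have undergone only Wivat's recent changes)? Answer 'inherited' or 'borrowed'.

inherited

If inherited, *vesizi would pass through all of Wivat's changes:
Wivat: start from *vesizi.
  rule 1 (rhotacism): vesizi → verizi
  rule 2 (vowel merger): verizi → virizi
  rule 3 (pre-rhotic lowering): virizi → verizi
  rule 4: no change — verizi
  ⇒ Wivat verizi
If borrowed from Ordilan 'vesizi' after the early changes, it would undergo only the recent ones:
  rule 3 (pre-rhotic lowering): no change (vesizi)
  rule 4 (nasal place assimilation): no change (vesizi)
  ⇒ as a loan: vesizi
Wivat 'verizi' matches the inherited outcome exactly, so it is an inherited cognate, not a loan.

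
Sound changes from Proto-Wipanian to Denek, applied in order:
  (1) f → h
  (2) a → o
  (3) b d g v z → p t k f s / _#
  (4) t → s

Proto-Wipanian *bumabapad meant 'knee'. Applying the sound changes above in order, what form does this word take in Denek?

Denek: start from *bumabapad.
  rule 1: no change — bumabapad
  rule 2 (vowel merger): bumabapad → bumobopod
  rule 3 (final devoicing): bumobopod → bumobopot
  rule 4 (unconditioned shift): bumobopot → bumobopos
  ⇒ Denek bumobopos

bumobopos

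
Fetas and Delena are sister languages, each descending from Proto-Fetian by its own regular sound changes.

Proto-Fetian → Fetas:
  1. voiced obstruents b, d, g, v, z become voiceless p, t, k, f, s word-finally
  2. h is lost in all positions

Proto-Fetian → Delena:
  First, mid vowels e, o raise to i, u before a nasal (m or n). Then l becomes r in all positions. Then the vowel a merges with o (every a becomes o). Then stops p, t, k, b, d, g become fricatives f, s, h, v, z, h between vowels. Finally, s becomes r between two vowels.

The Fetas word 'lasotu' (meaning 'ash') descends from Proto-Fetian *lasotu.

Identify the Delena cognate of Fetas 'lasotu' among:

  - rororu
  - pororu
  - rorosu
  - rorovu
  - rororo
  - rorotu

rororu

Delena: start from *lasotu.
  rule 1: no change — lasotu
  rule 2 (unconditioned shift): lasotu → rasotu
  rule 3 (vowel merger): rasotu → rosotu
  rule 4 (intervocalic lenition): rosotu → rososu
  rule 5 (rhotacism): rososu → rororu
  ⇒ Delena rororu
Among the options, 'rororu' alone shows every Delena change applied in order.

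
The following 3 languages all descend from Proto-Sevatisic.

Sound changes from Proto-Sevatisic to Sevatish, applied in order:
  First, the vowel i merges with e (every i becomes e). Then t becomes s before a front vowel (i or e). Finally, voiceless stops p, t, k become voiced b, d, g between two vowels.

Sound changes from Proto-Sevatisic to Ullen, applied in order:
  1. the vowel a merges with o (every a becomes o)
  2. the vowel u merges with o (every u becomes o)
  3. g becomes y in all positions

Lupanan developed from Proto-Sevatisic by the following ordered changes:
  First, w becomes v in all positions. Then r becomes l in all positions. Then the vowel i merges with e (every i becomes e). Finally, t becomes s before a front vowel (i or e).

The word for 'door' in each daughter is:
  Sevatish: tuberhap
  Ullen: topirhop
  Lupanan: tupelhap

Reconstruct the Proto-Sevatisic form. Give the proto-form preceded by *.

*tupirhap

Position 3: Sevatish has b, Ullen has p, Lupanan has p. Ullen preserves p here (none of its changes turn any other segment into p), so the proto-segment is *p.
Position 5: Sevatish has r, Ullen has r, Lupanan has l. Sevatish preserves r here (none of its changes turn any other segment into r), so the proto-segment is *r.
Continuing position by position gives *tupirhap; check it forward:
Sevatish: start from *tupirhap.
  rule 1 (vowel merger): tupirhap → tuperhap
  rule 2: no change — tuperhap
  rule 3 (intervocalic voicing): tuperhap → tuberhap
  ⇒ Sevatish tuberhap
Ullen: *tupirhap > tupirhop > topirhop  (by vowel merger, vowel merger)
Lupanan: *tupirhap
  tupirhap (rule 1 does not apply)
  tupirhap → tupilhap   [unconditioned shift]
  tupilhap → tupelhap   [vowel merger]
  tupelhap (rule 4 does not apply)
  giving Lupanan tupelhap.
Only *tupirhap yields all of Sevatish tuberhap, Ullen topirhop, Lupanan tupelhap.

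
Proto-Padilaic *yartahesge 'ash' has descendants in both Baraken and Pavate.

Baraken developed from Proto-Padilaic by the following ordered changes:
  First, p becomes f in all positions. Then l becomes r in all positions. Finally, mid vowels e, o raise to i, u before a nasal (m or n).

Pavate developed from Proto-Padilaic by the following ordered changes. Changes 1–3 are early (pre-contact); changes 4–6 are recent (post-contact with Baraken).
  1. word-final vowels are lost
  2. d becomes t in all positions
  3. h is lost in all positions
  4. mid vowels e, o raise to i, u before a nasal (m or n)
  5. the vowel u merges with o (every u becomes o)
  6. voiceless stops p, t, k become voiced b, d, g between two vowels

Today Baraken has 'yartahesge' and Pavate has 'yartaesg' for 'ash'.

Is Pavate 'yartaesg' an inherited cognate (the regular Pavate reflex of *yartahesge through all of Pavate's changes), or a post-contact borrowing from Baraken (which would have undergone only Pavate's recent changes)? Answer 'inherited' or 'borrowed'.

inherited

If inherited, *yartahesge would pass through all of Pavate's changes:
Pavate: start from *yartahesge.
  rule 1 (apocope): yartahesge → yartahesg
  rule 2: no change — yartahesg
  rule 3 (h-loss): yartahesg → yartaesg
  rule 4: no change — yartaesg
  rule 5: no change — yartaesg
  rule 6: no change — yartaesg
  ⇒ Pavate yartaesg
If borrowed from Baraken 'yartahesge' after the early changes, it would undergo only the recent ones:
  rule 4 (pre-nasal raising): no change (yartahesge)
  rule 5 (vowel merger): no change (yartahesge)
  rule 6 (intervocalic voicing): no change (yartahesge)
  ⇒ as a loan: yartahesge
Pavate 'yartaesg' matches the inherited outcome exactly, so it is an inherited cognate, not a loan.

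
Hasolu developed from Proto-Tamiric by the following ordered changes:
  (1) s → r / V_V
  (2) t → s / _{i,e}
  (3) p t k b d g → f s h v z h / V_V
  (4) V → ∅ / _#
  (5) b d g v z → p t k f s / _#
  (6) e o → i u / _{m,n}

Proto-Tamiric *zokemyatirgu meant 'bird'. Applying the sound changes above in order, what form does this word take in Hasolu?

Hasolu: *zokemyatirgu > zokemyasirgu > zohemyasirgu > zohemyasirg > zohemyasirk > zohimyasirk  (by palatalisation, intervocalic lenition, apocope, final devoicing, pre-nasal raising)

zohimyasirk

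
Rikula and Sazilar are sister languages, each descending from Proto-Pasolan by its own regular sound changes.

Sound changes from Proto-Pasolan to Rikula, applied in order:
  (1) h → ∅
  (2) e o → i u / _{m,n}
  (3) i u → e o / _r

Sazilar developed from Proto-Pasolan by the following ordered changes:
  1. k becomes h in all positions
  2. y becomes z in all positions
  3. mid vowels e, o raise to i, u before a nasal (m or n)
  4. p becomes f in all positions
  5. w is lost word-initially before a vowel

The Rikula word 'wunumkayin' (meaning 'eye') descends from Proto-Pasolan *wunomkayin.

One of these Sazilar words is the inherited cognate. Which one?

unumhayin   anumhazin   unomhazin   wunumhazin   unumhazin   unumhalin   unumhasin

unumhazin

Sazilar: *wunomkayin
  wunomkayin → wunomhayin   [unconditioned shift]
  wunomhayin → wunomhazin   [unconditioned shift]
  wunomhazin → wunumhazin   [pre-nasal raising]
  wunumhazin (rule 4 does not apply)
  wunumhazin → unumhazin   [glide loss]
  giving Sazilar unumhazin.
Among the options, 'unumhazin' alone shows every Sazilar change applied in order.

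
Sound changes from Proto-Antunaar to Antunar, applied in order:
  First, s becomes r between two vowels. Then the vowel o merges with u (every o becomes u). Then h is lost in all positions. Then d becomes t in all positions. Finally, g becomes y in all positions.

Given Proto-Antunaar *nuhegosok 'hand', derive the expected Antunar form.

Antunar: *nuhegosok
  nuhegosok → nuhegorok   [rhotacism]
  nuhegorok → nuheguruk   [vowel merger]
  nuheguruk → nueguruk   [h-loss]
  nueguruk (rule 4 does not apply)
  nueguruk → nueyuruk   [unconditioned shift]
  giving Antunar nueyuruk.

nueyuruk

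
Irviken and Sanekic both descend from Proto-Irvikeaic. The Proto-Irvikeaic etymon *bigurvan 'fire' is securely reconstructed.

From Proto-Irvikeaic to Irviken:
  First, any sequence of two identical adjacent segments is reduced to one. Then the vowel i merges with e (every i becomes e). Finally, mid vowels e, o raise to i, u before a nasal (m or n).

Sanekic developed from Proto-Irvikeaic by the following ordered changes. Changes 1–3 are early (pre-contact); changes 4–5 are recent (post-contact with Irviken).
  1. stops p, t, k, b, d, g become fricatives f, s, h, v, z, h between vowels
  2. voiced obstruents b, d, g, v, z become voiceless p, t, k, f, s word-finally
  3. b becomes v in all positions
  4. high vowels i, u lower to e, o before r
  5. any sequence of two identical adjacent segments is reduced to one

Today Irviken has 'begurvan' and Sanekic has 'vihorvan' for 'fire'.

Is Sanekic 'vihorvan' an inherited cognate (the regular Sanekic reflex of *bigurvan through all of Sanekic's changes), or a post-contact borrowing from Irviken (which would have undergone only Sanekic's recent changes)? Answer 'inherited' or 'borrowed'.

If inherited, *bigurvan would pass through all of Sanekic's changes:
Sanekic: *bigurvan
  bigurvan → bihurvan   [intervocalic lenition]
  bihurvan (rule 2 does not apply)
  bihurvan → vihurvan   [unconditioned shift]
  vihurvan → vihorvan   [pre-rhotic lowering]
  vihorvan (rule 5 does not apply)
  giving Sanekic vihorvan.
If borrowed from Irviken 'begurvan' after the early changes, it would undergo only the recent ones:
  rule 4 (pre-rhotic lowering): begurvan → begorvan
  rule 5 (degemination): no change (begorvan)
  ⇒ as a loan: begorvan
Sanekic 'vihorvan' matches the inherited outcome exactly, so it is an inherited cognate, not a loan.

inherited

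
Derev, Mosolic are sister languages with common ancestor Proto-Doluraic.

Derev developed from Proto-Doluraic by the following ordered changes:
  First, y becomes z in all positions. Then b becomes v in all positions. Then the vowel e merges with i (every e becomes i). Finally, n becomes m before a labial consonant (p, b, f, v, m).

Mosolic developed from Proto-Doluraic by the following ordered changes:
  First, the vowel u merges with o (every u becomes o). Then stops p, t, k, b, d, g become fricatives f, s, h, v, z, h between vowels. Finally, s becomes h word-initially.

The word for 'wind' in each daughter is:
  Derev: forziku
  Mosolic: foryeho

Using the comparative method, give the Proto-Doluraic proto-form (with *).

*foryeku

Position 4: Derev has z, Mosolic has y. Mosolic preserves y here (none of its changes turn any other segment into y), so the proto-segment is *y.
Position 7: Derev has u, Mosolic has o. Derev preserves u here (none of its changes turn any other segment into u), so the proto-segment is *u.
Position 6: Derev has k, Mosolic has h. Derev preserves k here (none of its changes turn any other segment into k), so the proto-segment is *k.
Continuing position by position gives *foryeku; check it forward:
Derev: *foryeku
  foryeku → forzeku   [unconditioned shift]
  forzeku (rule 2 does not apply)
  forzeku → forziku   [vowel merger]
  forziku (rule 4 does not apply)
  giving Derev forziku.
Mosolic: *foryeku
  foryeku → foryeko   [vowel merger]
  foryeko → foryeho   [intervocalic lenition]
  foryeho (rule 3 does not apply)
  giving Mosolic foryeho.
Only *foryeku yields all of Derev forziku, Mosolic foryeho.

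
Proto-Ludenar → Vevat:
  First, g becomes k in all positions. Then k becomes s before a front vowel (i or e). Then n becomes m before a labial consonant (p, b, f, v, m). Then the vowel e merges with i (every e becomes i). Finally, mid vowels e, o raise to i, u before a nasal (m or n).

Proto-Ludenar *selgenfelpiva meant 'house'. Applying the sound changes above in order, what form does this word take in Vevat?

silsimfilpiva

Vevat: start from *selgenfelpiva.
  rule 1 (unconditioned shift): selgenfelpiva → selkenfelpiva
  rule 2 (palatalisation): selkenfelpiva → selsenfelpiva
  rule 3 (nasal place assimilation): selsenfelpiva → selsemfelpiva
  rule 4 (vowel merger): selsemfelpiva → silsimfilpiva
  rule 5: no change — silsimfilpiva
  ⇒ Vevat silsimfilpiva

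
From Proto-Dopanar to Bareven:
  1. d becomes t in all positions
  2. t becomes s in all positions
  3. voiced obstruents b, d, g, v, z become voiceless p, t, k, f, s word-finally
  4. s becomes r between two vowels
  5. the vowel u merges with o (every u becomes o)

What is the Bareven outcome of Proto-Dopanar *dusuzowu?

sorozowo

Bareven: *dusuzowu
  dusuzowu → tusuzowu   [unconditioned shift]
  tusuzowu → susuzowu   [unconditioned shift]
  susuzowu (rule 3 does not apply)
  susuzowu → suruzowu   [rhotacism]
  suruzowu → sorozowo   [vowel merger]
  giving Bareven sorozowo.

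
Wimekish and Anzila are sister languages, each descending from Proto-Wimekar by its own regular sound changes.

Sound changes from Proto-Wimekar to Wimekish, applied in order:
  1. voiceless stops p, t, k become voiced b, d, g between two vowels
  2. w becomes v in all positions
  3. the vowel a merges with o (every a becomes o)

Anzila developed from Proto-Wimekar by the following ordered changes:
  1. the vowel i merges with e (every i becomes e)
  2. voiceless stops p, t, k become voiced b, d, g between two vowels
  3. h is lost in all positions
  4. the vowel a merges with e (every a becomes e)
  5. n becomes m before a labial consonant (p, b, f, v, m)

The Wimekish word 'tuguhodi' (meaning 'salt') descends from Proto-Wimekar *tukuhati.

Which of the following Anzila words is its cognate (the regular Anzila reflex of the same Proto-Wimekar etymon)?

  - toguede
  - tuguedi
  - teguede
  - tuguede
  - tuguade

tuguede

Anzila: *tukuhati
  tukuhati → tukuhate   [vowel merger]
  tukuhate → tuguhade   [intervocalic voicing]
  tuguhade → tuguade   [h-loss]
  tuguade → tuguede   [vowel merger]
  tuguede (rule 5 does not apply)
  giving Anzila tuguede.
Only 'tuguede' matches the regular Anzila development of *tukuhati.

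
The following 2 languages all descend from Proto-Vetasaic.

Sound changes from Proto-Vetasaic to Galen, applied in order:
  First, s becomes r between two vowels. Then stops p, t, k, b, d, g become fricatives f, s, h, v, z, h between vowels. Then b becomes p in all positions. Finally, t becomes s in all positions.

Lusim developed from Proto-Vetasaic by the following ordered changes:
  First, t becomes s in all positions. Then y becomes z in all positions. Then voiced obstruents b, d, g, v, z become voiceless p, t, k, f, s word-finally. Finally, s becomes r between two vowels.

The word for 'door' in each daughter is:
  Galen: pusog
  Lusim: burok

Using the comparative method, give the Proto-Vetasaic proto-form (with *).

*butog

Position 1: Galen has p, Lusim has b. Lusim preserves b here (none of its changes turn any other segment into b), so the proto-segment is *b.
Position 5: Galen has g, Lusim has k. Galen preserves g here (none of its changes turn any other segment into g), so the proto-segment is *g.
This points to *butog. Verify forward in each daughter:
Galen: *butog
  butog (rule 1 does not apply)
  butog → busog   [intervocalic lenition]
  busog → pusog   [unconditioned shift]
  pusog (rule 4 does not apply)
  giving Galen pusog.
Lusim: *butog
  butog → busog   [unconditioned shift]
  busog (rule 2 does not apply)
  busog → busok   [final devoicing]
  busok → burok   [rhotacism]
  giving Lusim burok.
No other proto-form is consistent with every reflex, so the reconstruction is *butog.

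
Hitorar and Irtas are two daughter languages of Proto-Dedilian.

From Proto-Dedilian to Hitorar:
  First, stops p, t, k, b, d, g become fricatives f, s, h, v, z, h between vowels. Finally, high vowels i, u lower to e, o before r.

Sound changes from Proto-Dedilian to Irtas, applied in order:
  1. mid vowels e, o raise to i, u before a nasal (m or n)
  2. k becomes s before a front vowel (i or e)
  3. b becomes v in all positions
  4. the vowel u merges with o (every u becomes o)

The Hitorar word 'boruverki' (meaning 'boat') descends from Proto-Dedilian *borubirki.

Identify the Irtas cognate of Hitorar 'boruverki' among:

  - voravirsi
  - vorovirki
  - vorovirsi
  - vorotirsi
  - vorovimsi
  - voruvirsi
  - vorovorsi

Irtas: *borubirki > borubirsi > voruvirsi > vorovirsi  (by palatalisation, unconditioned shift, vowel merger)
Only 'vorovirsi' matches the regular Irtas development of *borubirki.

vorovirsi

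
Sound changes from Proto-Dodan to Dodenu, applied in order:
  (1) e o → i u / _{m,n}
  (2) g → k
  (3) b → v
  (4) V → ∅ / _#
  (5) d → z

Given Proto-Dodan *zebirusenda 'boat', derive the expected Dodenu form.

Dodenu: start from *zebirusenda.
  rule 1 (pre-nasal raising): zebirusenda → zebirusinda
  rule 2: no change — zebirusinda
  rule 3 (unconditioned shift): zebirusinda → zevirusinda
  rule 4 (apocope): zevirusinda → zevirusind
  rule 5 (unconditioned shift): zevirusind → zevirusinz
  ⇒ Dodenu zevirusinz

zevirusinz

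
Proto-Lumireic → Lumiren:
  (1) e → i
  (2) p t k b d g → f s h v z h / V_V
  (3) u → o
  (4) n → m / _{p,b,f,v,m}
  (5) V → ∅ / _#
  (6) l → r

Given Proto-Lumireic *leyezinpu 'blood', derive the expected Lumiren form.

riyizimp

Lumiren: *leyezinpu > liyizinpu > liyizinpo > liyizimpo > liyizimp > riyizimp  (by vowel merger, vowel merger, nasal place assimilation, apocope, unconditioned shift)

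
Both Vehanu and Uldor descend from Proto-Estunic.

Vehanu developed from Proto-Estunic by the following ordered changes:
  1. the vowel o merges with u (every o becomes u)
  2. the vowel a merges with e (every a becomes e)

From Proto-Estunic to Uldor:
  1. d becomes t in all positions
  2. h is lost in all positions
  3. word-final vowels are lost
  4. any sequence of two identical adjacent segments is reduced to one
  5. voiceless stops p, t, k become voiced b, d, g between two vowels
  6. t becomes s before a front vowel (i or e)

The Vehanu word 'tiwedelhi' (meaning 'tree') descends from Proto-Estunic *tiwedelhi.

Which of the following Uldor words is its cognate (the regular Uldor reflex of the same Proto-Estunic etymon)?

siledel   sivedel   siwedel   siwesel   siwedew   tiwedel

Uldor: *tiwedelhi
  tiwedelhi → tiwetelhi   [unconditioned shift]
  tiwetelhi → tiweteli   [h-loss]
  tiweteli → tiwetel   [apocope]
  tiwetel (rule 4 does not apply)
  tiwetel → tiwedel   [intervocalic voicing]
  tiwedel → siwedel   [palatalisation]
  giving Uldor siwedel.
Only 'siwedel' matches the regular Uldor development of *tiwedelhi.

siwedel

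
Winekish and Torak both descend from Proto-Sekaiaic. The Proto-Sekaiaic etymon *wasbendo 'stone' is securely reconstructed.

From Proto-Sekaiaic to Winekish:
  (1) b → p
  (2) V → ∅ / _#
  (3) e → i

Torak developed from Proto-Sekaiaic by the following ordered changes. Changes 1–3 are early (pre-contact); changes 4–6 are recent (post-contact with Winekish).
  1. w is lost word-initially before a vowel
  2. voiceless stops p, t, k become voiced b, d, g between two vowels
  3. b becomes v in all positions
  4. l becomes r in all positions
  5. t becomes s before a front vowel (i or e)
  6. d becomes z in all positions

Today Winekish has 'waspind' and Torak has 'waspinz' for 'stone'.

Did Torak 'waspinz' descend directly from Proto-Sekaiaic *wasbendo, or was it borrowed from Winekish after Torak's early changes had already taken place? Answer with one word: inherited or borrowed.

borrowed

If inherited, *wasbendo would pass through all of Torak's changes:
Torak: *wasbendo > asbendo > asvendo > asvenzo  (by glide loss, unconditioned shift, unconditioned shift)
If borrowed from Winekish 'waspind' after the early changes, it would undergo only the recent ones:
  rule 4 (unconditioned shift): no change (waspind)
  rule 5 (palatalisation): no change (waspind)
  rule 6 (unconditioned shift): waspind → waspinz
  ⇒ as a loan: waspinz
Torak 'waspinz' matches the loan outcome 'waspinz', not the inherited 'asvenzo' — it skipped the early Torak changes, so it was borrowed from Winekish.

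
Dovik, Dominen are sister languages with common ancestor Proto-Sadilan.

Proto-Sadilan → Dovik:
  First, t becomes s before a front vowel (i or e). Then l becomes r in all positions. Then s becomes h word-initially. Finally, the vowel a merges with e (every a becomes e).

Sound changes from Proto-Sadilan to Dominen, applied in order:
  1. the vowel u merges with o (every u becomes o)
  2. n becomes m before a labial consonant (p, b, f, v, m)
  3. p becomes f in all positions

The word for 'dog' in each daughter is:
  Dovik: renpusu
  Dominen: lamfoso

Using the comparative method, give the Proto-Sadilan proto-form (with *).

Position 4: Dovik has p, Dominen has f. Dovik preserves p here (none of its changes turn any other segment into p), so the proto-segment is *p.
Position 2: Dovik has e, Dominen has a. Dominen preserves a here (none of its changes turn any other segment into a), so the proto-segment is *a.
Verify the candidate proto-form against each daughter:
Dovik: *lanpusu > ranpusu > renpusu  (by unconditioned shift, vowel merger)
Dominen: *lanpusu
  lanpusu → lanposo   [vowel merger]
  lanposo → lamposo   [nasal place assimilation]
  lamposo → lamfoso   [unconditioned shift]
  giving Dominen lamfoso.
Only *lanpusu yields all of Dovik renpusu, Dominen lamfoso.

*lanpusu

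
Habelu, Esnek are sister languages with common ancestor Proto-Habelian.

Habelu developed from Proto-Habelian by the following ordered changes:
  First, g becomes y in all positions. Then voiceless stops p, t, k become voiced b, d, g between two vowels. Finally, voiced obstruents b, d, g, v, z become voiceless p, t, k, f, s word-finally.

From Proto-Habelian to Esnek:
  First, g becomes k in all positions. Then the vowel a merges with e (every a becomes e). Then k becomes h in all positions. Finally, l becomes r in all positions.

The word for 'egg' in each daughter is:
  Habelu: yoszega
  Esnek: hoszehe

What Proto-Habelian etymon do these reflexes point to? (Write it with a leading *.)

*goszeka

Position 6: Habelu has g, Esnek has h. In Habelu, g can only continue *k, so the proto-segment is *k.
Position 7: Habelu has a, Esnek has e. Habelu preserves a here (none of its changes turn any other segment into a), so the proto-segment is *a.
Position 1: Habelu has y, Esnek has h. Taking the neighbouring segments as reconstructed: Habelu y could go back to *g or *y; Esnek h could go back to *k or *g or *h — the one source consistent with every daughter is *g.
The remaining positions agree across the daughters. Check the candidate against every language:
Habelu: *goszeka
  goszeka → yoszeka   [unconditioned shift]
  yoszeka → yoszega   [intervocalic voicing]
  yoszega (rule 3 does not apply)
  giving Habelu yoszega.
Esnek: *goszeka > koszeka > koszeke > hoszehe  (by unconditioned shift, vowel merger, unconditioned shift)
No other proto-form is consistent with every reflex, so the reconstruction is *goszeka.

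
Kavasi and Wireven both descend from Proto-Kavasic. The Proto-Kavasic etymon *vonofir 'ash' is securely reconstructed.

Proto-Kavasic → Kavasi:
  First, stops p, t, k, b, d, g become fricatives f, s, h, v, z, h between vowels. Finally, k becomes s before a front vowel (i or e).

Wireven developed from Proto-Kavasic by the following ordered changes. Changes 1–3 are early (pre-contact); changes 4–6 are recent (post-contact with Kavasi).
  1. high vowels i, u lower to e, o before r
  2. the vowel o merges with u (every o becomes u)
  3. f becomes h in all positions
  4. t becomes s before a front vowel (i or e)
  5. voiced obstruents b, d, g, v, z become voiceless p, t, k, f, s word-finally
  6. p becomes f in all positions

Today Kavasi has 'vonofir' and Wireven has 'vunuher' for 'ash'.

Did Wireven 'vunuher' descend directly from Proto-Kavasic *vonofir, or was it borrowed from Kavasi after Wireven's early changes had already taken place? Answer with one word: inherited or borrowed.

If inherited, *vonofir would pass through all of Wireven's changes:
Wireven: *vonofir
  vonofir → vonofer   [pre-rhotic lowering]
  vonofer → vunufer   [vowel merger]
  vunufer → vunuher   [unconditioned shift]
  vunuher (rule 4 does not apply)
  vunuher (rule 5 does not apply)
  vunuher (rule 6 does not apply)
  giving Wireven vunuher.
If borrowed from Kavasi 'vonofir' after the early changes, it would undergo only the recent ones:
  rule 4 (palatalisation): no change (vonofir)
  rule 5 (final devoicing): no change (vonofir)
  rule 6 (unconditioned shift): no change (vonofir)
  ⇒ as a loan: vonofir
Wireven 'vunuher' matches the inherited outcome exactly, so it is an inherited cognate, not a loan.

inherited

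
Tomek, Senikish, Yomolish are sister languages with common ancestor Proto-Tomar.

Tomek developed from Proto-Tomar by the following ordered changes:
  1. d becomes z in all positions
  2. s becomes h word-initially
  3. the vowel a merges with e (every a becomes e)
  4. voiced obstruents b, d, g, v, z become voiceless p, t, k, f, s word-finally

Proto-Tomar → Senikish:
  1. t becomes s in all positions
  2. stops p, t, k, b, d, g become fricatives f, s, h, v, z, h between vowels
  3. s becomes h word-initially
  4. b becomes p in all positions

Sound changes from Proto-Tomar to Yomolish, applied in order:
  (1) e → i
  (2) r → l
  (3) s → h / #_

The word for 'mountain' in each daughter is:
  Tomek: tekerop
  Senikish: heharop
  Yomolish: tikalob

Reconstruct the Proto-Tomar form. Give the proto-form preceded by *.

Position 5: Tomek has r, Senikish has r, Yomolish has l. Tomek preserves r here (none of its changes turn any other segment into r), so the proto-segment is *r.
Position 1: Tomek has t, Senikish has h, Yomolish has t. Tomek preserves t here (none of its changes turn any other segment into t), so the proto-segment is *t.
Position 2: Tomek has e, Senikish has e, Yomolish has i. Senikish preserves e here (none of its changes turn any other segment into e), so the proto-segment is *e.
Verify the candidate proto-form against each daughter:
Tomek: start from *tekarob.
  rule 1: no change — tekarob
  rule 2: no change — tekarob
  rule 3 (vowel merger): tekarob → tekerob
  rule 4 (final devoicing): tekerob → tekerop
  ⇒ Tomek tekerop
Senikish: start from *tekarob.
  rule 1 (unconditioned shift): tekarob → sekarob
  rule 2 (intervocalic lenition): sekarob → seharob
  rule 3 (debuccalisation): seharob → heharob
  rule 4 (unconditioned shift): heharob → heharop
  ⇒ Senikish heharop
Yomolish: *tekarob > tikarob > tikalob  (by vowel merger, unconditioned shift)
Only *tekarob yields all of Tomek tekerop, Senikish heharop, Yomolish tikalob.

*tekarob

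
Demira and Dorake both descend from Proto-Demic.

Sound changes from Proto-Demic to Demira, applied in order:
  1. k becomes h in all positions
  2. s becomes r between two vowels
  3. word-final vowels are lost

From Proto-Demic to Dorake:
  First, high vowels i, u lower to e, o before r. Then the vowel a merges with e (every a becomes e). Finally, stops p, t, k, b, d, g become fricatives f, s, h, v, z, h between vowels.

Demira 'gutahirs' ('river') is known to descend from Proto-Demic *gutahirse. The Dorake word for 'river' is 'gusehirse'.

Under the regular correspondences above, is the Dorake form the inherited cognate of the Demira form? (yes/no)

no

Derive the expected Dorake reflex of *gutahirse:
Dorake: *gutahirse
  gutahirse → gutaherse   [pre-rhotic lowering]
  gutaherse → guteherse   [vowel merger]
  guteherse → guseherse   [intervocalic lenition]
  giving Dorake guseherse.
The regular Dorake reflex would be 'guseherse', but the attested form is 'gusehirse'. The correspondence is irregular, so they are not cognates (the Dorake form has a different source).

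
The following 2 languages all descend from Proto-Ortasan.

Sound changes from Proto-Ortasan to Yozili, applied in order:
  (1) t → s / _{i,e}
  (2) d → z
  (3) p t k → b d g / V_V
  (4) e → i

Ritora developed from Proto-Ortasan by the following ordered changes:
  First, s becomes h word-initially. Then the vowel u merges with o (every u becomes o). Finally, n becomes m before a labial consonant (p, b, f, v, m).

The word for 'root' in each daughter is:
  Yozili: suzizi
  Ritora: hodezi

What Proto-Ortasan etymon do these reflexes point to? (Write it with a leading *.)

*sudezi

Position 1: Yozili has s, Ritora has h. Taking the neighbouring segments as reconstructed: Yozili s can only go back to *s; Ritora h could go back to *s or *h — the one source consistent with every daughter is *s.
Position 2: Yozili has u, Ritora has o. Yozili preserves u here (none of its changes turn any other segment into u), so the proto-segment is *u.
Continuing position by position gives *sudezi; check it forward:
Yozili: *sudezi
  sudezi (rule 1 does not apply)
  sudezi → suzezi   [unconditioned shift]
  suzezi (rule 3 does not apply)
  suzezi → suzizi   [vowel merger]
  giving Yozili suzizi.
Ritora: *sudezi
  sudezi → hudezi   [debuccalisation]
  hudezi → hodezi   [vowel merger]
  hodezi (rule 3 does not apply)
  giving Ritora hodezi.
No other proto-form is consistent with every reflex, so the reconstruction is *sudezi.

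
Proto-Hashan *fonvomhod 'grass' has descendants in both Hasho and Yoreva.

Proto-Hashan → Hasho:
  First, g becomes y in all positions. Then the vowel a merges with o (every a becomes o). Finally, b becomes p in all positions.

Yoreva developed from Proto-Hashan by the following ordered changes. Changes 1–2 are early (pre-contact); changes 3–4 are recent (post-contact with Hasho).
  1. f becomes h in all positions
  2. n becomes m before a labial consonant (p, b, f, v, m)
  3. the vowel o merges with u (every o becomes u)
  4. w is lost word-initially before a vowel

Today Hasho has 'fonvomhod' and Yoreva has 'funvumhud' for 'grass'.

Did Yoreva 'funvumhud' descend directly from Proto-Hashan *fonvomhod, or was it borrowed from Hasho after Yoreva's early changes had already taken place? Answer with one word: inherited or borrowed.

If inherited, *fonvomhod would pass through all of Yoreva's changes:
Yoreva: *fonvomhod
  fonvomhod → honvomhod   [unconditioned shift]
  honvomhod → homvomhod   [nasal place assimilation]
  homvomhod → humvumhud   [vowel merger]
  humvumhud (rule 4 does not apply)
  giving Yoreva humvumhud.
If borrowed from Hasho 'fonvomhod' after the early changes, it would undergo only the recent ones:
  rule 3 (vowel merger): fonvomhod → funvumhud
  rule 4 (glide loss): no change (funvumhud)
  ⇒ as a loan: funvumhud
Yoreva 'funvumhud' matches the loan outcome 'funvumhud', not the inherited 'humvumhud' — it skipped the early Yoreva changes, so it was borrowed from Hasho.

borrowed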